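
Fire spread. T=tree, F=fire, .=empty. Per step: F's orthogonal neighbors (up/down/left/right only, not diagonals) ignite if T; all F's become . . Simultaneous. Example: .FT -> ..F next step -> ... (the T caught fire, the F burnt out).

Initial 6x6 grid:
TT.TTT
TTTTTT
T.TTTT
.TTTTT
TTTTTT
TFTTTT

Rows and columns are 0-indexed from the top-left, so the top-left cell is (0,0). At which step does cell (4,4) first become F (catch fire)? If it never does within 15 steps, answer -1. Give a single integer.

Step 1: cell (4,4)='T' (+3 fires, +1 burnt)
Step 2: cell (4,4)='T' (+4 fires, +3 burnt)
Step 3: cell (4,4)='T' (+3 fires, +4 burnt)
Step 4: cell (4,4)='F' (+4 fires, +3 burnt)
  -> target ignites at step 4
Step 5: cell (4,4)='.' (+4 fires, +4 burnt)
Step 6: cell (4,4)='.' (+4 fires, +4 burnt)
Step 7: cell (4,4)='.' (+5 fires, +4 burnt)
Step 8: cell (4,4)='.' (+4 fires, +5 burnt)
Step 9: cell (4,4)='.' (+1 fires, +4 burnt)
Step 10: cell (4,4)='.' (+0 fires, +1 burnt)
  fire out at step 10

4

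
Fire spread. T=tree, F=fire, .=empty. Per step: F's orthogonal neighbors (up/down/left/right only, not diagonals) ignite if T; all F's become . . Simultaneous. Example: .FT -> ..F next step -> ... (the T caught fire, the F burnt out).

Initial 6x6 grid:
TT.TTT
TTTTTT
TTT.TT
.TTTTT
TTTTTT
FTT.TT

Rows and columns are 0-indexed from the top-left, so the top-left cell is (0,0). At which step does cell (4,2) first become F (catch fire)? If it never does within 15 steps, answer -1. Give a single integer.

Step 1: cell (4,2)='T' (+2 fires, +1 burnt)
Step 2: cell (4,2)='T' (+2 fires, +2 burnt)
Step 3: cell (4,2)='F' (+2 fires, +2 burnt)
  -> target ignites at step 3
Step 4: cell (4,2)='.' (+3 fires, +2 burnt)
Step 5: cell (4,2)='.' (+5 fires, +3 burnt)
Step 6: cell (4,2)='.' (+6 fires, +5 burnt)
Step 7: cell (4,2)='.' (+5 fires, +6 burnt)
Step 8: cell (4,2)='.' (+3 fires, +5 burnt)
Step 9: cell (4,2)='.' (+2 fires, +3 burnt)
Step 10: cell (4,2)='.' (+1 fires, +2 burnt)
Step 11: cell (4,2)='.' (+0 fires, +1 burnt)
  fire out at step 11

3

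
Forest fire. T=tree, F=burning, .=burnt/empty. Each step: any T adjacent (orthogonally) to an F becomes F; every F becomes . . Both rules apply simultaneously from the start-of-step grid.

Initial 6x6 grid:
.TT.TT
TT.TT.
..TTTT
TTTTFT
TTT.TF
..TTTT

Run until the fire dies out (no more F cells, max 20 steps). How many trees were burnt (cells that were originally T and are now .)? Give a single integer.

Answer: 21

Derivation:
Step 1: +5 fires, +2 burnt (F count now 5)
Step 2: +5 fires, +5 burnt (F count now 5)
Step 3: +6 fires, +5 burnt (F count now 6)
Step 4: +4 fires, +6 burnt (F count now 4)
Step 5: +1 fires, +4 burnt (F count now 1)
Step 6: +0 fires, +1 burnt (F count now 0)
Fire out after step 6
Initially T: 25, now '.': 32
Total burnt (originally-T cells now '.'): 21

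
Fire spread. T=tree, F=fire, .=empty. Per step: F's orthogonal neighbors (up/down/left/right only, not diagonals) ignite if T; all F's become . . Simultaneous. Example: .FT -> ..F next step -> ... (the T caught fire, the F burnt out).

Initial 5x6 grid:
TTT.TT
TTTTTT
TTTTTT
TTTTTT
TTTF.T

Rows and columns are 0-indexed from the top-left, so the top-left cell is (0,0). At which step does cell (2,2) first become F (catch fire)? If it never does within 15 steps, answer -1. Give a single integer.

Step 1: cell (2,2)='T' (+2 fires, +1 burnt)
Step 2: cell (2,2)='T' (+4 fires, +2 burnt)
Step 3: cell (2,2)='F' (+6 fires, +4 burnt)
  -> target ignites at step 3
Step 4: cell (2,2)='.' (+6 fires, +6 burnt)
Step 5: cell (2,2)='.' (+5 fires, +6 burnt)
Step 6: cell (2,2)='.' (+3 fires, +5 burnt)
Step 7: cell (2,2)='.' (+1 fires, +3 burnt)
Step 8: cell (2,2)='.' (+0 fires, +1 burnt)
  fire out at step 8

3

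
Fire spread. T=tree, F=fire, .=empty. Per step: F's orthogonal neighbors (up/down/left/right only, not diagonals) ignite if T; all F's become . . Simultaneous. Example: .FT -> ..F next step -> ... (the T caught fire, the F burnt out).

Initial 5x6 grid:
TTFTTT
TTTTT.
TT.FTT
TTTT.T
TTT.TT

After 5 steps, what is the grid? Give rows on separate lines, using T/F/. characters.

Step 1: 6 trees catch fire, 2 burn out
  TF.FTT
  TTFFT.
  TT..FT
  TTTF.T
  TTT.TT
Step 2: 6 trees catch fire, 6 burn out
  F...FT
  TF..F.
  TT...F
  TTF..T
  TTT.TT
Step 3: 6 trees catch fire, 6 burn out
  .....F
  F.....
  TF....
  TF...F
  TTF.TT
Step 4: 4 trees catch fire, 6 burn out
  ......
  ......
  F.....
  F.....
  TF..TF
Step 5: 2 trees catch fire, 4 burn out
  ......
  ......
  ......
  ......
  F...F.

......
......
......
......
F...F.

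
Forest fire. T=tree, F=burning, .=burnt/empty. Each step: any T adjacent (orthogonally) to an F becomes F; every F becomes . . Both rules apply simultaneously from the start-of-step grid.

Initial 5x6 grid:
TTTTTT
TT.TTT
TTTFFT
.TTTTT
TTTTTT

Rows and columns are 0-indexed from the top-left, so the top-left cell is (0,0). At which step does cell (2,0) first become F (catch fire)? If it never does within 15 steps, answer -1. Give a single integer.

Step 1: cell (2,0)='T' (+6 fires, +2 burnt)
Step 2: cell (2,0)='T' (+8 fires, +6 burnt)
Step 3: cell (2,0)='F' (+7 fires, +8 burnt)
  -> target ignites at step 3
Step 4: cell (2,0)='.' (+3 fires, +7 burnt)
Step 5: cell (2,0)='.' (+2 fires, +3 burnt)
Step 6: cell (2,0)='.' (+0 fires, +2 burnt)
  fire out at step 6

3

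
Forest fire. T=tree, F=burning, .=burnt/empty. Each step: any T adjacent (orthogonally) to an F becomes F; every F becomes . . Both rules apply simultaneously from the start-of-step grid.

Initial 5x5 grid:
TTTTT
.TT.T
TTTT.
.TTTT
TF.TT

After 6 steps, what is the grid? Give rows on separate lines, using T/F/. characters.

Step 1: 2 trees catch fire, 1 burn out
  TTTTT
  .TT.T
  TTTT.
  .FTTT
  F..TT
Step 2: 2 trees catch fire, 2 burn out
  TTTTT
  .TT.T
  TFTT.
  ..FTT
  ...TT
Step 3: 4 trees catch fire, 2 burn out
  TTTTT
  .FT.T
  F.FT.
  ...FT
  ...TT
Step 4: 5 trees catch fire, 4 burn out
  TFTTT
  ..F.T
  ...F.
  ....F
  ...FT
Step 5: 3 trees catch fire, 5 burn out
  F.FTT
  ....T
  .....
  .....
  ....F
Step 6: 1 trees catch fire, 3 burn out
  ...FT
  ....T
  .....
  .....
  .....

...FT
....T
.....
.....
.....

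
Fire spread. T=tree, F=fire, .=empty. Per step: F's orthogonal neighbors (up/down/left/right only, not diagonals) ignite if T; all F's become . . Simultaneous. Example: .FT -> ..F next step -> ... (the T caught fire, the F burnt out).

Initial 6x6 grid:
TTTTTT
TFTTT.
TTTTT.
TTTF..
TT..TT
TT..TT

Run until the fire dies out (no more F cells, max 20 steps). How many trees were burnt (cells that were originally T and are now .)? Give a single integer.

Answer: 22

Derivation:
Step 1: +6 fires, +2 burnt (F count now 6)
Step 2: +7 fires, +6 burnt (F count now 7)
Step 3: +4 fires, +7 burnt (F count now 4)
Step 4: +3 fires, +4 burnt (F count now 3)
Step 5: +2 fires, +3 burnt (F count now 2)
Step 6: +0 fires, +2 burnt (F count now 0)
Fire out after step 6
Initially T: 26, now '.': 32
Total burnt (originally-T cells now '.'): 22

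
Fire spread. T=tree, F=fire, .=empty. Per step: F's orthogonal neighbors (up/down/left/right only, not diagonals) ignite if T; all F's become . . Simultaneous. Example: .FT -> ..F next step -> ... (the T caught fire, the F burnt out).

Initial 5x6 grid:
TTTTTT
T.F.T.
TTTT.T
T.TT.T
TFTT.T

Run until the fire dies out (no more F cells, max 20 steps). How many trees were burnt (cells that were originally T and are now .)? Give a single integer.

Step 1: +4 fires, +2 burnt (F count now 4)
Step 2: +7 fires, +4 burnt (F count now 7)
Step 3: +4 fires, +7 burnt (F count now 4)
Step 4: +3 fires, +4 burnt (F count now 3)
Step 5: +0 fires, +3 burnt (F count now 0)
Fire out after step 5
Initially T: 21, now '.': 27
Total burnt (originally-T cells now '.'): 18

Answer: 18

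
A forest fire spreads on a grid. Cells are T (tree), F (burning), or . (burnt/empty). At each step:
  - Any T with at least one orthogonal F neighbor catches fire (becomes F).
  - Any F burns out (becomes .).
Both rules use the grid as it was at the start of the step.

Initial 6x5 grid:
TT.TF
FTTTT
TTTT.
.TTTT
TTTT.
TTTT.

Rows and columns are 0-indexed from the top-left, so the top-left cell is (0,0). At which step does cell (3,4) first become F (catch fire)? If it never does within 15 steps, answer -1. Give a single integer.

Step 1: cell (3,4)='T' (+5 fires, +2 burnt)
Step 2: cell (3,4)='T' (+4 fires, +5 burnt)
Step 3: cell (3,4)='T' (+3 fires, +4 burnt)
Step 4: cell (3,4)='T' (+3 fires, +3 burnt)
Step 5: cell (3,4)='F' (+5 fires, +3 burnt)
  -> target ignites at step 5
Step 6: cell (3,4)='.' (+3 fires, +5 burnt)
Step 7: cell (3,4)='.' (+0 fires, +3 burnt)
  fire out at step 7

5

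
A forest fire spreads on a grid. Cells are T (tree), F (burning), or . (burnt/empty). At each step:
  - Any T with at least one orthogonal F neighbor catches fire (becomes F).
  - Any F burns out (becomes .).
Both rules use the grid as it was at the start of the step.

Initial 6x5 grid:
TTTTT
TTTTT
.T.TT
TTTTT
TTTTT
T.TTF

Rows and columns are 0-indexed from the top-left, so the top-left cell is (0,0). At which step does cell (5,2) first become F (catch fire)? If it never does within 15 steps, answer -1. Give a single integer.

Step 1: cell (5,2)='T' (+2 fires, +1 burnt)
Step 2: cell (5,2)='F' (+3 fires, +2 burnt)
  -> target ignites at step 2
Step 3: cell (5,2)='.' (+3 fires, +3 burnt)
Step 4: cell (5,2)='.' (+4 fires, +3 burnt)
Step 5: cell (5,2)='.' (+4 fires, +4 burnt)
Step 6: cell (5,2)='.' (+5 fires, +4 burnt)
Step 7: cell (5,2)='.' (+2 fires, +5 burnt)
Step 8: cell (5,2)='.' (+2 fires, +2 burnt)
Step 9: cell (5,2)='.' (+1 fires, +2 burnt)
Step 10: cell (5,2)='.' (+0 fires, +1 burnt)
  fire out at step 10

2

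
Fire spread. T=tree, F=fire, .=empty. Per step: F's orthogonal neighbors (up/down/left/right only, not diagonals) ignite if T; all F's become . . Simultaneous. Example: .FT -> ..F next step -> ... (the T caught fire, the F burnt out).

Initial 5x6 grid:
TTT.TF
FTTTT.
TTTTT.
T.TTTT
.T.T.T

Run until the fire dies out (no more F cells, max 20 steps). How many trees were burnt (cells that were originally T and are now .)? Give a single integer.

Step 1: +4 fires, +2 burnt (F count now 4)
Step 2: +5 fires, +4 burnt (F count now 5)
Step 3: +4 fires, +5 burnt (F count now 4)
Step 4: +3 fires, +4 burnt (F count now 3)
Step 5: +2 fires, +3 burnt (F count now 2)
Step 6: +2 fires, +2 burnt (F count now 2)
Step 7: +0 fires, +2 burnt (F count now 0)
Fire out after step 7
Initially T: 21, now '.': 29
Total burnt (originally-T cells now '.'): 20

Answer: 20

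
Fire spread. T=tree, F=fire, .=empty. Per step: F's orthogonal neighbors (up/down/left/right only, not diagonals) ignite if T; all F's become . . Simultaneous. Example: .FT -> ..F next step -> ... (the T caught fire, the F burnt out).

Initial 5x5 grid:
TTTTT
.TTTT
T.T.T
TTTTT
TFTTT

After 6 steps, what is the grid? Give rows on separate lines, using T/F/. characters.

Step 1: 3 trees catch fire, 1 burn out
  TTTTT
  .TTTT
  T.T.T
  TFTTT
  F.FTT
Step 2: 3 trees catch fire, 3 burn out
  TTTTT
  .TTTT
  T.T.T
  F.FTT
  ...FT
Step 3: 4 trees catch fire, 3 burn out
  TTTTT
  .TTTT
  F.F.T
  ...FT
  ....F
Step 4: 2 trees catch fire, 4 burn out
  TTTTT
  .TFTT
  ....T
  ....F
  .....
Step 5: 4 trees catch fire, 2 burn out
  TTFTT
  .F.FT
  ....F
  .....
  .....
Step 6: 3 trees catch fire, 4 burn out
  TF.FT
  ....F
  .....
  .....
  .....

TF.FT
....F
.....
.....
.....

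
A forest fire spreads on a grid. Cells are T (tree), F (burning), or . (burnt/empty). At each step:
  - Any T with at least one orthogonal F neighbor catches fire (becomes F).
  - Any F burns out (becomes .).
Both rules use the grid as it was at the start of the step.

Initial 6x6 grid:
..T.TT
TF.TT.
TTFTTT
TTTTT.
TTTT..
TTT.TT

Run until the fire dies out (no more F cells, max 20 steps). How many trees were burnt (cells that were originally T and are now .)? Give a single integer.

Step 1: +4 fires, +2 burnt (F count now 4)
Step 2: +6 fires, +4 burnt (F count now 6)
Step 3: +7 fires, +6 burnt (F count now 7)
Step 4: +3 fires, +7 burnt (F count now 3)
Step 5: +2 fires, +3 burnt (F count now 2)
Step 6: +0 fires, +2 burnt (F count now 0)
Fire out after step 6
Initially T: 25, now '.': 33
Total burnt (originally-T cells now '.'): 22

Answer: 22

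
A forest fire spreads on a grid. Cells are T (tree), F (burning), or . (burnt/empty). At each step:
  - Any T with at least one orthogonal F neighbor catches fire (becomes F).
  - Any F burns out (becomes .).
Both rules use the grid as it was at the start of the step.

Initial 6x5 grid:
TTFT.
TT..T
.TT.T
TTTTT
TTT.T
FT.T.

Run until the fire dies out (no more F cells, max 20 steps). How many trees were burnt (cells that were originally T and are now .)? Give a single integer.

Answer: 19

Derivation:
Step 1: +4 fires, +2 burnt (F count now 4)
Step 2: +4 fires, +4 burnt (F count now 4)
Step 3: +4 fires, +4 burnt (F count now 4)
Step 4: +2 fires, +4 burnt (F count now 2)
Step 5: +1 fires, +2 burnt (F count now 1)
Step 6: +1 fires, +1 burnt (F count now 1)
Step 7: +2 fires, +1 burnt (F count now 2)
Step 8: +1 fires, +2 burnt (F count now 1)
Step 9: +0 fires, +1 burnt (F count now 0)
Fire out after step 9
Initially T: 20, now '.': 29
Total burnt (originally-T cells now '.'): 19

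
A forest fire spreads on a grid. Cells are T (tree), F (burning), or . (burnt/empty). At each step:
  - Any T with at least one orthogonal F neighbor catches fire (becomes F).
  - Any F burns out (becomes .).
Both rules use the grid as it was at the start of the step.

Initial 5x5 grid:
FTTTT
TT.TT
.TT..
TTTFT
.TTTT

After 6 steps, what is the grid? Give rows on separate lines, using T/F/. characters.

Step 1: 5 trees catch fire, 2 burn out
  .FTTT
  FT.TT
  .TT..
  TTF.F
  .TTFT
Step 2: 6 trees catch fire, 5 burn out
  ..FTT
  .F.TT
  .TF..
  TF...
  .TF.F
Step 3: 4 trees catch fire, 6 burn out
  ...FT
  ...TT
  .F...
  F....
  .F...
Step 4: 2 trees catch fire, 4 burn out
  ....F
  ...FT
  .....
  .....
  .....
Step 5: 1 trees catch fire, 2 burn out
  .....
  ....F
  .....
  .....
  .....
Step 6: 0 trees catch fire, 1 burn out
  .....
  .....
  .....
  .....
  .....

.....
.....
.....
.....
.....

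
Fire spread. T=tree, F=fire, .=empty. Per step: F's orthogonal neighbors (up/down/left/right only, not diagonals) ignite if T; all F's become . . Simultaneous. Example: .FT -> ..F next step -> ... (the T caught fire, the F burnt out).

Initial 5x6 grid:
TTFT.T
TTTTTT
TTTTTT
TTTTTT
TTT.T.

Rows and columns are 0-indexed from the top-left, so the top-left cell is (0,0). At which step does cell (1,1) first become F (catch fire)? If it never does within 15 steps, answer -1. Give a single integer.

Step 1: cell (1,1)='T' (+3 fires, +1 burnt)
Step 2: cell (1,1)='F' (+4 fires, +3 burnt)
  -> target ignites at step 2
Step 3: cell (1,1)='.' (+5 fires, +4 burnt)
Step 4: cell (1,1)='.' (+6 fires, +5 burnt)
Step 5: cell (1,1)='.' (+5 fires, +6 burnt)
Step 6: cell (1,1)='.' (+3 fires, +5 burnt)
Step 7: cell (1,1)='.' (+0 fires, +3 burnt)
  fire out at step 7

2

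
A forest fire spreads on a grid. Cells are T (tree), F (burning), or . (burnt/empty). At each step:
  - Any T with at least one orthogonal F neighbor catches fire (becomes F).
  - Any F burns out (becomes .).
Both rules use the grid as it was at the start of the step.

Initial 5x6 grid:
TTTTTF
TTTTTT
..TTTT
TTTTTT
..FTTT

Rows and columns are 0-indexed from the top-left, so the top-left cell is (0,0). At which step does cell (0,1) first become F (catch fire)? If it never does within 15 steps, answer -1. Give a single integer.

Step 1: cell (0,1)='T' (+4 fires, +2 burnt)
Step 2: cell (0,1)='T' (+7 fires, +4 burnt)
Step 3: cell (0,1)='T' (+9 fires, +7 burnt)
Step 4: cell (0,1)='F' (+2 fires, +9 burnt)
  -> target ignites at step 4
Step 5: cell (0,1)='.' (+2 fires, +2 burnt)
Step 6: cell (0,1)='.' (+0 fires, +2 burnt)
  fire out at step 6

4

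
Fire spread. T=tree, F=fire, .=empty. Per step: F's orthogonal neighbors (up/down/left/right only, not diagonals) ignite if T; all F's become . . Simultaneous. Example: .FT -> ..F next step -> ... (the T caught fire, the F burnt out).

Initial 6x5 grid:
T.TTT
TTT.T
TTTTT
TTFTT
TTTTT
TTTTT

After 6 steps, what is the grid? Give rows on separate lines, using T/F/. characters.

Step 1: 4 trees catch fire, 1 burn out
  T.TTT
  TTT.T
  TTFTT
  TF.FT
  TTFTT
  TTTTT
Step 2: 8 trees catch fire, 4 burn out
  T.TTT
  TTF.T
  TF.FT
  F...F
  TF.FT
  TTFTT
Step 3: 8 trees catch fire, 8 burn out
  T.FTT
  TF..T
  F...F
  .....
  F...F
  TF.FT
Step 4: 5 trees catch fire, 8 burn out
  T..FT
  F...F
  .....
  .....
  .....
  F...F
Step 5: 2 trees catch fire, 5 burn out
  F...F
  .....
  .....
  .....
  .....
  .....
Step 6: 0 trees catch fire, 2 burn out
  .....
  .....
  .....
  .....
  .....
  .....

.....
.....
.....
.....
.....
.....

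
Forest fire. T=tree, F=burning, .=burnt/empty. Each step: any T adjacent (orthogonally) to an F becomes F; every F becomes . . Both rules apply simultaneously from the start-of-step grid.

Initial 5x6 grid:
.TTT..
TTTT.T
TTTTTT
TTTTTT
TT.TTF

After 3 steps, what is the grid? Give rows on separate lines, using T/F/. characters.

Step 1: 2 trees catch fire, 1 burn out
  .TTT..
  TTTT.T
  TTTTTT
  TTTTTF
  TT.TF.
Step 2: 3 trees catch fire, 2 burn out
  .TTT..
  TTTT.T
  TTTTTF
  TTTTF.
  TT.F..
Step 3: 3 trees catch fire, 3 burn out
  .TTT..
  TTTT.F
  TTTTF.
  TTTF..
  TT....

.TTT..
TTTT.F
TTTTF.
TTTF..
TT....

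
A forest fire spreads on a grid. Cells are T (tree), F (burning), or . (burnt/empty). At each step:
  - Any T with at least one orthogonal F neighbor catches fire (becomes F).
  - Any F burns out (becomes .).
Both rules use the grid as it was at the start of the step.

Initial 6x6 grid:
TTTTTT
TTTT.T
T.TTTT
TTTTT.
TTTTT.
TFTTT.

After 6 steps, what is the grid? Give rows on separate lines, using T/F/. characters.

Step 1: 3 trees catch fire, 1 burn out
  TTTTTT
  TTTT.T
  T.TTTT
  TTTTT.
  TFTTT.
  F.FTT.
Step 2: 4 trees catch fire, 3 burn out
  TTTTTT
  TTTT.T
  T.TTTT
  TFTTT.
  F.FTT.
  ...FT.
Step 3: 4 trees catch fire, 4 burn out
  TTTTTT
  TTTT.T
  T.TTTT
  F.FTT.
  ...FT.
  ....F.
Step 4: 4 trees catch fire, 4 burn out
  TTTTTT
  TTTT.T
  F.FTTT
  ...FT.
  ....F.
  ......
Step 5: 4 trees catch fire, 4 burn out
  TTTTTT
  FTFT.T
  ...FTT
  ....F.
  ......
  ......
Step 6: 5 trees catch fire, 4 burn out
  FTFTTT
  .F.F.T
  ....FT
  ......
  ......
  ......

FTFTTT
.F.F.T
....FT
......
......
......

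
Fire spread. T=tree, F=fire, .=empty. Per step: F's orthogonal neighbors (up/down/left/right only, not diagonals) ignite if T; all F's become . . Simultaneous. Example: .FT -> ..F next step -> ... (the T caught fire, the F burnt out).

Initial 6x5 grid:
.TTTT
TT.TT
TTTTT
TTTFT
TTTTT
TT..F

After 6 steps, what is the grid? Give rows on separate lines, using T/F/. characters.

Step 1: 5 trees catch fire, 2 burn out
  .TTTT
  TT.TT
  TTTFT
  TTF.F
  TTTFF
  TT...
Step 2: 5 trees catch fire, 5 burn out
  .TTTT
  TT.FT
  TTF.F
  TF...
  TTF..
  TT...
Step 3: 5 trees catch fire, 5 burn out
  .TTFT
  TT..F
  TF...
  F....
  TF...
  TT...
Step 4: 6 trees catch fire, 5 burn out
  .TF.F
  TF...
  F....
  .....
  F....
  TF...
Step 5: 3 trees catch fire, 6 burn out
  .F...
  F....
  .....
  .....
  .....
  F....
Step 6: 0 trees catch fire, 3 burn out
  .....
  .....
  .....
  .....
  .....
  .....

.....
.....
.....
.....
.....
.....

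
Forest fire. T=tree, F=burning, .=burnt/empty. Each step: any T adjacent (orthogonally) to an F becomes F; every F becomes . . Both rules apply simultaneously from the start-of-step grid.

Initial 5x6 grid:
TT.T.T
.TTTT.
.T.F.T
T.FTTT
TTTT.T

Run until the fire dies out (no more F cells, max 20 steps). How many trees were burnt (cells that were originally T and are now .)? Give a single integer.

Step 1: +3 fires, +2 burnt (F count now 3)
Step 2: +6 fires, +3 burnt (F count now 6)
Step 3: +3 fires, +6 burnt (F count now 3)
Step 4: +5 fires, +3 burnt (F count now 5)
Step 5: +1 fires, +5 burnt (F count now 1)
Step 6: +0 fires, +1 burnt (F count now 0)
Fire out after step 6
Initially T: 19, now '.': 29
Total burnt (originally-T cells now '.'): 18

Answer: 18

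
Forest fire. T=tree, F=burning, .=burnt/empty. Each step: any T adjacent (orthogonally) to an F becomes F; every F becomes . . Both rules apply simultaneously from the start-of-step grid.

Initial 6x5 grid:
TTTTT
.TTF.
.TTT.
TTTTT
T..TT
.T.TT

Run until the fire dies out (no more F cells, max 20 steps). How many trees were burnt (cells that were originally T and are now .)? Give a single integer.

Step 1: +3 fires, +1 burnt (F count now 3)
Step 2: +5 fires, +3 burnt (F count now 5)
Step 3: +5 fires, +5 burnt (F count now 5)
Step 4: +4 fires, +5 burnt (F count now 4)
Step 5: +2 fires, +4 burnt (F count now 2)
Step 6: +1 fires, +2 burnt (F count now 1)
Step 7: +0 fires, +1 burnt (F count now 0)
Fire out after step 7
Initially T: 21, now '.': 29
Total burnt (originally-T cells now '.'): 20

Answer: 20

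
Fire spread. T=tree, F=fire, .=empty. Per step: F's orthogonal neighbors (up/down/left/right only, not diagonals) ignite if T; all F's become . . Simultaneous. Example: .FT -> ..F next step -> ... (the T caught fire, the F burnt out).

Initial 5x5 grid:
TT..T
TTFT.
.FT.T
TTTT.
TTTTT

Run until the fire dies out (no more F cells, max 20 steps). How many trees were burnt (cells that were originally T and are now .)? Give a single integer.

Answer: 15

Derivation:
Step 1: +4 fires, +2 burnt (F count now 4)
Step 2: +5 fires, +4 burnt (F count now 5)
Step 3: +4 fires, +5 burnt (F count now 4)
Step 4: +1 fires, +4 burnt (F count now 1)
Step 5: +1 fires, +1 burnt (F count now 1)
Step 6: +0 fires, +1 burnt (F count now 0)
Fire out after step 6
Initially T: 17, now '.': 23
Total burnt (originally-T cells now '.'): 15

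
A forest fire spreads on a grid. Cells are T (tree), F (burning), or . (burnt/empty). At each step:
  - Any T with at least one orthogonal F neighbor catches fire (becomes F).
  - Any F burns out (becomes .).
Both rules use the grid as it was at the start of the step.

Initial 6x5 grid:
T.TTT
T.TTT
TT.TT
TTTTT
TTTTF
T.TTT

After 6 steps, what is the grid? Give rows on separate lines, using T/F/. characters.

Step 1: 3 trees catch fire, 1 burn out
  T.TTT
  T.TTT
  TT.TT
  TTTTF
  TTTF.
  T.TTF
Step 2: 4 trees catch fire, 3 burn out
  T.TTT
  T.TTT
  TT.TF
  TTTF.
  TTF..
  T.TF.
Step 3: 5 trees catch fire, 4 burn out
  T.TTT
  T.TTF
  TT.F.
  TTF..
  TF...
  T.F..
Step 4: 4 trees catch fire, 5 burn out
  T.TTF
  T.TF.
  TT...
  TF...
  F....
  T....
Step 5: 5 trees catch fire, 4 burn out
  T.TF.
  T.F..
  TF...
  F....
  .....
  F....
Step 6: 2 trees catch fire, 5 burn out
  T.F..
  T....
  F....
  .....
  .....
  .....

T.F..
T....
F....
.....
.....
.....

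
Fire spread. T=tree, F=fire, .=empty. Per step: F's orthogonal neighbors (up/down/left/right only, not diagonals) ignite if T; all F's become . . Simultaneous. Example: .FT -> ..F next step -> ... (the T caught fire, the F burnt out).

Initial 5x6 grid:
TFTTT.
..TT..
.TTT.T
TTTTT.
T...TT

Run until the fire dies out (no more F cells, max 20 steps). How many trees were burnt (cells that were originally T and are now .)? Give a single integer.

Step 1: +2 fires, +1 burnt (F count now 2)
Step 2: +2 fires, +2 burnt (F count now 2)
Step 3: +3 fires, +2 burnt (F count now 3)
Step 4: +3 fires, +3 burnt (F count now 3)
Step 5: +2 fires, +3 burnt (F count now 2)
Step 6: +2 fires, +2 burnt (F count now 2)
Step 7: +2 fires, +2 burnt (F count now 2)
Step 8: +1 fires, +2 burnt (F count now 1)
Step 9: +0 fires, +1 burnt (F count now 0)
Fire out after step 9
Initially T: 18, now '.': 29
Total burnt (originally-T cells now '.'): 17

Answer: 17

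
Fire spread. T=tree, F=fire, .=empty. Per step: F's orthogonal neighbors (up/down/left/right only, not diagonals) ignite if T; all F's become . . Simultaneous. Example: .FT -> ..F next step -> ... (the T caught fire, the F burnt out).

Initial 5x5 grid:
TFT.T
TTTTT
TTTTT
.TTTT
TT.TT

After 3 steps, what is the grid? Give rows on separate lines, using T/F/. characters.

Step 1: 3 trees catch fire, 1 burn out
  F.F.T
  TFTTT
  TTTTT
  .TTTT
  TT.TT
Step 2: 3 trees catch fire, 3 burn out
  ....T
  F.FTT
  TFTTT
  .TTTT
  TT.TT
Step 3: 4 trees catch fire, 3 burn out
  ....T
  ...FT
  F.FTT
  .FTTT
  TT.TT

....T
...FT
F.FTT
.FTTT
TT.TT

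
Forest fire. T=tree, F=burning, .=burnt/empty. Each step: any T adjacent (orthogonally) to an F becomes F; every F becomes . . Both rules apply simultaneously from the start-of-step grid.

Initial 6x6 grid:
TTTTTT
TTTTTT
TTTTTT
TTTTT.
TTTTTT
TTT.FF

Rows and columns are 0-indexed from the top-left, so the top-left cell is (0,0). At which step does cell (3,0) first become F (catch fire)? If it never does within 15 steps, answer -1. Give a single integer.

Step 1: cell (3,0)='T' (+2 fires, +2 burnt)
Step 2: cell (3,0)='T' (+2 fires, +2 burnt)
Step 3: cell (3,0)='T' (+3 fires, +2 burnt)
Step 4: cell (3,0)='T' (+6 fires, +3 burnt)
Step 5: cell (3,0)='T' (+7 fires, +6 burnt)
Step 6: cell (3,0)='F' (+6 fires, +7 burnt)
  -> target ignites at step 6
Step 7: cell (3,0)='.' (+3 fires, +6 burnt)
Step 8: cell (3,0)='.' (+2 fires, +3 burnt)
Step 9: cell (3,0)='.' (+1 fires, +2 burnt)
Step 10: cell (3,0)='.' (+0 fires, +1 burnt)
  fire out at step 10

6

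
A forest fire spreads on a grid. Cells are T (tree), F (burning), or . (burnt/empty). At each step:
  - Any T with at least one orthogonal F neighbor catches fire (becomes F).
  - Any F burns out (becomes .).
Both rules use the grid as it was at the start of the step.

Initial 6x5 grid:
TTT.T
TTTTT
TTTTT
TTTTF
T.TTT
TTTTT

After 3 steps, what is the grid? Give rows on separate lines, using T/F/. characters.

Step 1: 3 trees catch fire, 1 burn out
  TTT.T
  TTTTT
  TTTTF
  TTTF.
  T.TTF
  TTTTT
Step 2: 5 trees catch fire, 3 burn out
  TTT.T
  TTTTF
  TTTF.
  TTF..
  T.TF.
  TTTTF
Step 3: 6 trees catch fire, 5 burn out
  TTT.F
  TTTF.
  TTF..
  TF...
  T.F..
  TTTF.

TTT.F
TTTF.
TTF..
TF...
T.F..
TTTF.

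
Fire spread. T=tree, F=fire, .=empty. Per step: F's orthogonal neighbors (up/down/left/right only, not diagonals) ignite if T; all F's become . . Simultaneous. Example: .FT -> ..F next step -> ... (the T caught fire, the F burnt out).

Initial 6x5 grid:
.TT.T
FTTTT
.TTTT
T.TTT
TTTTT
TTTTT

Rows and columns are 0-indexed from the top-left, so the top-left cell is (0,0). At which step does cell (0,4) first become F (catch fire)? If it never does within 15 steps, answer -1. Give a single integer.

Step 1: cell (0,4)='T' (+1 fires, +1 burnt)
Step 2: cell (0,4)='T' (+3 fires, +1 burnt)
Step 3: cell (0,4)='T' (+3 fires, +3 burnt)
Step 4: cell (0,4)='T' (+3 fires, +3 burnt)
Step 5: cell (0,4)='F' (+4 fires, +3 burnt)
  -> target ignites at step 5
Step 6: cell (0,4)='.' (+4 fires, +4 burnt)
Step 7: cell (0,4)='.' (+4 fires, +4 burnt)
Step 8: cell (0,4)='.' (+3 fires, +4 burnt)
Step 9: cell (0,4)='.' (+0 fires, +3 burnt)
  fire out at step 9

5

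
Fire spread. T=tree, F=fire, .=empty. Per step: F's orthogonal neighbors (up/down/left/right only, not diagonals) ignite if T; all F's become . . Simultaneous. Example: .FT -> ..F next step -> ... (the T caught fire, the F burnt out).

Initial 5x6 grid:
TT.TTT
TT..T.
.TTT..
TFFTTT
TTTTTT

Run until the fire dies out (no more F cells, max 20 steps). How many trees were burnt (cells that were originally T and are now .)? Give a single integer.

Answer: 17

Derivation:
Step 1: +6 fires, +2 burnt (F count now 6)
Step 2: +5 fires, +6 burnt (F count now 5)
Step 3: +4 fires, +5 burnt (F count now 4)
Step 4: +2 fires, +4 burnt (F count now 2)
Step 5: +0 fires, +2 burnt (F count now 0)
Fire out after step 5
Initially T: 21, now '.': 26
Total burnt (originally-T cells now '.'): 17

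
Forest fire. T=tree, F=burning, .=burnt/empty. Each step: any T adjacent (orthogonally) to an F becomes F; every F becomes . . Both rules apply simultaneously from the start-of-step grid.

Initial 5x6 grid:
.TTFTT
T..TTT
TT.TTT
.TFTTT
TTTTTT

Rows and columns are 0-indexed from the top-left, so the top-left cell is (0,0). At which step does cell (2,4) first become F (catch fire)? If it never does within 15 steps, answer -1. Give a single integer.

Step 1: cell (2,4)='T' (+6 fires, +2 burnt)
Step 2: cell (2,4)='T' (+8 fires, +6 burnt)
Step 3: cell (2,4)='F' (+6 fires, +8 burnt)
  -> target ignites at step 3
Step 4: cell (2,4)='.' (+3 fires, +6 burnt)
Step 5: cell (2,4)='.' (+0 fires, +3 burnt)
  fire out at step 5

3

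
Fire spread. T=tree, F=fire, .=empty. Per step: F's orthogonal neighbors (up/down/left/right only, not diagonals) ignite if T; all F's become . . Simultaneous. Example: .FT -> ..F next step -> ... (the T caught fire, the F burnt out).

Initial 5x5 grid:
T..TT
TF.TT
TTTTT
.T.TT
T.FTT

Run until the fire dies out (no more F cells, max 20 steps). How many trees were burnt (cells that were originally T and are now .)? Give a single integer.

Answer: 16

Derivation:
Step 1: +3 fires, +2 burnt (F count now 3)
Step 2: +6 fires, +3 burnt (F count now 6)
Step 3: +2 fires, +6 burnt (F count now 2)
Step 4: +2 fires, +2 burnt (F count now 2)
Step 5: +2 fires, +2 burnt (F count now 2)
Step 6: +1 fires, +2 burnt (F count now 1)
Step 7: +0 fires, +1 burnt (F count now 0)
Fire out after step 7
Initially T: 17, now '.': 24
Total burnt (originally-T cells now '.'): 16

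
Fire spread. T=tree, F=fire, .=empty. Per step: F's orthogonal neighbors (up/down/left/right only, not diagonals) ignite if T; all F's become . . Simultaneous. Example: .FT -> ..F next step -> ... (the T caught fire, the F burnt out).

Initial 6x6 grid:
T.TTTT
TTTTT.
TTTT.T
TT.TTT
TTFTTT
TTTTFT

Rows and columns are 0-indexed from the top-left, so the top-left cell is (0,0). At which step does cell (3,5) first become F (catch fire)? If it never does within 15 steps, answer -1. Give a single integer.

Step 1: cell (3,5)='T' (+6 fires, +2 burnt)
Step 2: cell (3,5)='T' (+6 fires, +6 burnt)
Step 3: cell (3,5)='F' (+5 fires, +6 burnt)
  -> target ignites at step 3
Step 4: cell (3,5)='.' (+5 fires, +5 burnt)
Step 5: cell (3,5)='.' (+4 fires, +5 burnt)
Step 6: cell (3,5)='.' (+3 fires, +4 burnt)
Step 7: cell (3,5)='.' (+1 fires, +3 burnt)
Step 8: cell (3,5)='.' (+0 fires, +1 burnt)
  fire out at step 8

3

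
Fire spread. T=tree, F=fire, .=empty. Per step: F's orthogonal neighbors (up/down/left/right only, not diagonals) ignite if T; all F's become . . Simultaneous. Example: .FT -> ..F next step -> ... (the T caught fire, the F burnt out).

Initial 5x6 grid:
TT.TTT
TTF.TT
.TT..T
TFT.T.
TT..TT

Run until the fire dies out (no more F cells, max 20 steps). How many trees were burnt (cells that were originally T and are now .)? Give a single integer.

Step 1: +6 fires, +2 burnt (F count now 6)
Step 2: +3 fires, +6 burnt (F count now 3)
Step 3: +1 fires, +3 burnt (F count now 1)
Step 4: +0 fires, +1 burnt (F count now 0)
Fire out after step 4
Initially T: 19, now '.': 21
Total burnt (originally-T cells now '.'): 10

Answer: 10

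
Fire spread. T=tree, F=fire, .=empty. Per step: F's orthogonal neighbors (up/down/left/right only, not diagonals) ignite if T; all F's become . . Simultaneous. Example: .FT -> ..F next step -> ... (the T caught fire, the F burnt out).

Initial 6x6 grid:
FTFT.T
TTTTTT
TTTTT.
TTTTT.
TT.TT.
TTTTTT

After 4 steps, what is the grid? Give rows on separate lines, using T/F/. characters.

Step 1: 4 trees catch fire, 2 burn out
  .F.F.T
  FTFTTT
  TTTTT.
  TTTTT.
  TT.TT.
  TTTTTT
Step 2: 4 trees catch fire, 4 burn out
  .....T
  .F.FTT
  FTFTT.
  TTTTT.
  TT.TT.
  TTTTTT
Step 3: 5 trees catch fire, 4 burn out
  .....T
  ....FT
  .F.FT.
  FTFTT.
  TT.TT.
  TTTTTT
Step 4: 5 trees catch fire, 5 burn out
  .....T
  .....F
  ....F.
  .F.FT.
  FT.TT.
  TTTTTT

.....T
.....F
....F.
.F.FT.
FT.TT.
TTTTTT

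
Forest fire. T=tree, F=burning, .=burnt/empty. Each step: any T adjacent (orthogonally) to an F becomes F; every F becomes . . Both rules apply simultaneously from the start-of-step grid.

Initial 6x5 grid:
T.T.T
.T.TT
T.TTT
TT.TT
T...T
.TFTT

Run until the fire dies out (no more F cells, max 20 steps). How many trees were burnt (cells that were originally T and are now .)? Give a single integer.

Step 1: +2 fires, +1 burnt (F count now 2)
Step 2: +1 fires, +2 burnt (F count now 1)
Step 3: +1 fires, +1 burnt (F count now 1)
Step 4: +1 fires, +1 burnt (F count now 1)
Step 5: +2 fires, +1 burnt (F count now 2)
Step 6: +2 fires, +2 burnt (F count now 2)
Step 7: +3 fires, +2 burnt (F count now 3)
Step 8: +0 fires, +3 burnt (F count now 0)
Fire out after step 8
Initially T: 19, now '.': 23
Total burnt (originally-T cells now '.'): 12

Answer: 12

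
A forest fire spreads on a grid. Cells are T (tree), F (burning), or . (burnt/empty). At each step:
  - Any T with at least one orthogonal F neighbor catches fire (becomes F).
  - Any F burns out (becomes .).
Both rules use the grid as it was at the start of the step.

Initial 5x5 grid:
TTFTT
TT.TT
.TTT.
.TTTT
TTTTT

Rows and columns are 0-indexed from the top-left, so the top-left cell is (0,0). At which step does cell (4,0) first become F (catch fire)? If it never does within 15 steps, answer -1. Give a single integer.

Step 1: cell (4,0)='T' (+2 fires, +1 burnt)
Step 2: cell (4,0)='T' (+4 fires, +2 burnt)
Step 3: cell (4,0)='T' (+4 fires, +4 burnt)
Step 4: cell (4,0)='T' (+3 fires, +4 burnt)
Step 5: cell (4,0)='T' (+4 fires, +3 burnt)
Step 6: cell (4,0)='F' (+3 fires, +4 burnt)
  -> target ignites at step 6
Step 7: cell (4,0)='.' (+0 fires, +3 burnt)
  fire out at step 7

6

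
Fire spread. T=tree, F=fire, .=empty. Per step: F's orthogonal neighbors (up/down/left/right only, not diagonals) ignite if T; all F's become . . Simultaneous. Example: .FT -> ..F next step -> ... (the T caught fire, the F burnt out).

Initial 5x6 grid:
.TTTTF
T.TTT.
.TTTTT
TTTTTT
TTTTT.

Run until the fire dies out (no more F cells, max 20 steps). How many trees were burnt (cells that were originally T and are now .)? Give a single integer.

Step 1: +1 fires, +1 burnt (F count now 1)
Step 2: +2 fires, +1 burnt (F count now 2)
Step 3: +3 fires, +2 burnt (F count now 3)
Step 4: +5 fires, +3 burnt (F count now 5)
Step 5: +4 fires, +5 burnt (F count now 4)
Step 6: +3 fires, +4 burnt (F count now 3)
Step 7: +2 fires, +3 burnt (F count now 2)
Step 8: +2 fires, +2 burnt (F count now 2)
Step 9: +1 fires, +2 burnt (F count now 1)
Step 10: +0 fires, +1 burnt (F count now 0)
Fire out after step 10
Initially T: 24, now '.': 29
Total burnt (originally-T cells now '.'): 23

Answer: 23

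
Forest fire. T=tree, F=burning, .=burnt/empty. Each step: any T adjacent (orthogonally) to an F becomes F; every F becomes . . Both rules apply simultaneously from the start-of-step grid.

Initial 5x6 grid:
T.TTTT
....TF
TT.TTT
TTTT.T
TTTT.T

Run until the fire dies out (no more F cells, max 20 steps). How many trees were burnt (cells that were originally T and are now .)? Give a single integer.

Step 1: +3 fires, +1 burnt (F count now 3)
Step 2: +3 fires, +3 burnt (F count now 3)
Step 3: +3 fires, +3 burnt (F count now 3)
Step 4: +2 fires, +3 burnt (F count now 2)
Step 5: +2 fires, +2 burnt (F count now 2)
Step 6: +2 fires, +2 burnt (F count now 2)
Step 7: +3 fires, +2 burnt (F count now 3)
Step 8: +2 fires, +3 burnt (F count now 2)
Step 9: +0 fires, +2 burnt (F count now 0)
Fire out after step 9
Initially T: 21, now '.': 29
Total burnt (originally-T cells now '.'): 20

Answer: 20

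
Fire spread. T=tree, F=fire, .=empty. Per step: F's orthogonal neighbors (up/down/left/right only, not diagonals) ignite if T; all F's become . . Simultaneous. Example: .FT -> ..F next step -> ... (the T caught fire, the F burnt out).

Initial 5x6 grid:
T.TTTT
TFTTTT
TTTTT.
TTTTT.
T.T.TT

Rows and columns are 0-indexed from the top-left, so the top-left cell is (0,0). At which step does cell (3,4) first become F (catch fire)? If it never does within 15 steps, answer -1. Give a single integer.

Step 1: cell (3,4)='T' (+3 fires, +1 burnt)
Step 2: cell (3,4)='T' (+6 fires, +3 burnt)
Step 3: cell (3,4)='T' (+5 fires, +6 burnt)
Step 4: cell (3,4)='T' (+6 fires, +5 burnt)
Step 5: cell (3,4)='F' (+2 fires, +6 burnt)
  -> target ignites at step 5
Step 6: cell (3,4)='.' (+1 fires, +2 burnt)
Step 7: cell (3,4)='.' (+1 fires, +1 burnt)
Step 8: cell (3,4)='.' (+0 fires, +1 burnt)
  fire out at step 8

5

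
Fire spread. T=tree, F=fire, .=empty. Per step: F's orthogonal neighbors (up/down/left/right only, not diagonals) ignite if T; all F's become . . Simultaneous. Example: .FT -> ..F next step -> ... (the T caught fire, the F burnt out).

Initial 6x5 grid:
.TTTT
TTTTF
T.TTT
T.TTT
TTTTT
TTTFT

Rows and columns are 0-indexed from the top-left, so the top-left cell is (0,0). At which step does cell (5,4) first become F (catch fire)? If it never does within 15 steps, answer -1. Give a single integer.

Step 1: cell (5,4)='F' (+6 fires, +2 burnt)
  -> target ignites at step 1
Step 2: cell (5,4)='.' (+8 fires, +6 burnt)
Step 3: cell (5,4)='.' (+6 fires, +8 burnt)
Step 4: cell (5,4)='.' (+3 fires, +6 burnt)
Step 5: cell (5,4)='.' (+2 fires, +3 burnt)
Step 6: cell (5,4)='.' (+0 fires, +2 burnt)
  fire out at step 6

1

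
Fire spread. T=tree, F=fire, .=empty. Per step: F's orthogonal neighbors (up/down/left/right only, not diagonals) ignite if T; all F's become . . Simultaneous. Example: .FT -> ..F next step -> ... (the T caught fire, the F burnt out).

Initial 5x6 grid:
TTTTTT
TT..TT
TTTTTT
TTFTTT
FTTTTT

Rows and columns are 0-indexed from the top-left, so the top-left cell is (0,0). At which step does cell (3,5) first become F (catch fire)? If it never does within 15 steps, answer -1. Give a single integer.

Step 1: cell (3,5)='T' (+6 fires, +2 burnt)
Step 2: cell (3,5)='T' (+5 fires, +6 burnt)
Step 3: cell (3,5)='F' (+5 fires, +5 burnt)
  -> target ignites at step 3
Step 4: cell (3,5)='.' (+5 fires, +5 burnt)
Step 5: cell (3,5)='.' (+3 fires, +5 burnt)
Step 6: cell (3,5)='.' (+2 fires, +3 burnt)
Step 7: cell (3,5)='.' (+0 fires, +2 burnt)
  fire out at step 7

3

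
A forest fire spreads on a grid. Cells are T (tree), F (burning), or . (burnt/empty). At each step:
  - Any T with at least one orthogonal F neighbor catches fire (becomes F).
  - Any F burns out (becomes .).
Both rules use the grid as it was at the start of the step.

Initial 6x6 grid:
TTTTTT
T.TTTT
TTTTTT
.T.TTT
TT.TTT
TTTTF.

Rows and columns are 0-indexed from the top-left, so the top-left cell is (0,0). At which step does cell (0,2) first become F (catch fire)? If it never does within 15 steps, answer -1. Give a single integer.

Step 1: cell (0,2)='T' (+2 fires, +1 burnt)
Step 2: cell (0,2)='T' (+4 fires, +2 burnt)
Step 3: cell (0,2)='T' (+4 fires, +4 burnt)
Step 4: cell (0,2)='T' (+5 fires, +4 burnt)
Step 5: cell (0,2)='T' (+6 fires, +5 burnt)
Step 6: cell (0,2)='T' (+4 fires, +6 burnt)
Step 7: cell (0,2)='F' (+2 fires, +4 burnt)
  -> target ignites at step 7
Step 8: cell (0,2)='.' (+2 fires, +2 burnt)
Step 9: cell (0,2)='.' (+1 fires, +2 burnt)
Step 10: cell (0,2)='.' (+0 fires, +1 burnt)
  fire out at step 10

7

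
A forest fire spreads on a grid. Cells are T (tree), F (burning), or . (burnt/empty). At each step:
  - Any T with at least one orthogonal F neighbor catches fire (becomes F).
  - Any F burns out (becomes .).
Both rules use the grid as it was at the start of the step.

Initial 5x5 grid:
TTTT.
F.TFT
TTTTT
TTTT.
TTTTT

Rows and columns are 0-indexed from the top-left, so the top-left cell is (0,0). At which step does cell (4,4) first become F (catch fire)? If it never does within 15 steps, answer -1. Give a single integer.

Step 1: cell (4,4)='T' (+6 fires, +2 burnt)
Step 2: cell (4,4)='T' (+7 fires, +6 burnt)
Step 3: cell (4,4)='T' (+4 fires, +7 burnt)
Step 4: cell (4,4)='F' (+3 fires, +4 burnt)
  -> target ignites at step 4
Step 5: cell (4,4)='.' (+0 fires, +3 burnt)
  fire out at step 5

4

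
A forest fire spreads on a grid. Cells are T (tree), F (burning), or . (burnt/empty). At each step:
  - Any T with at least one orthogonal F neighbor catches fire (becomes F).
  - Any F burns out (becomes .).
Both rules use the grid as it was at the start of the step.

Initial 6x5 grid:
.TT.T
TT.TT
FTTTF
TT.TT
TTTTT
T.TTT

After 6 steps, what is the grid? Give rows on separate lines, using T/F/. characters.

Step 1: 6 trees catch fire, 2 burn out
  .TT.T
  FT.TF
  .FTF.
  FT.TF
  TTTTT
  T.TTT
Step 2: 8 trees catch fire, 6 burn out
  .TT.F
  .F.F.
  ..F..
  .F.F.
  FTTTF
  T.TTT
Step 3: 5 trees catch fire, 8 burn out
  .FT..
  .....
  .....
  .....
  .FTF.
  F.TTF
Step 4: 3 trees catch fire, 5 burn out
  ..F..
  .....
  .....
  .....
  ..F..
  ..TF.
Step 5: 1 trees catch fire, 3 burn out
  .....
  .....
  .....
  .....
  .....
  ..F..
Step 6: 0 trees catch fire, 1 burn out
  .....
  .....
  .....
  .....
  .....
  .....

.....
.....
.....
.....
.....
.....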